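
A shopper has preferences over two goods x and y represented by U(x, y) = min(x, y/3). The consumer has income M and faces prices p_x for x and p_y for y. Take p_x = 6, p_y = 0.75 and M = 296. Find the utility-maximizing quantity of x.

Leontief preferences: the optimum is at the kink where x/1 = y/3, i.e. y = 3·x.
Budget: p_x·x + p_y·3·x = M, so (p_x + 3·p_y)·x = M.
Demand: x*(p_x,p_y,M) = M/(p_x + 3·p_y), y* = 3·M/(p_x + 3·p_y).
Here 6 + 3·0.75 = 8.25, giving x* = 35.8788.

x* = 35.8788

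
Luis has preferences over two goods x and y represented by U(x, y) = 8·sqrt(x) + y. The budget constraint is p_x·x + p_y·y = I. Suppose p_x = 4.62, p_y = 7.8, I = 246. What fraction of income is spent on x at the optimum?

Set MRS = p_x/p_y: 4·x^(−1/2) = p_x/p_y.
Solve: √x = 4·p_y/p_x, so x*(p_x,p_y) = (4·p_y/p_x)², and y* = (I − p_x·x*)/p_y.
Plugging in: x* = (4·7.8/4.62)² = 45.6063, y* = 4.5255.
Expenditure on x: 4.62·45.6063 = 210.7013; share = 0.8565.

share on x = 0.8565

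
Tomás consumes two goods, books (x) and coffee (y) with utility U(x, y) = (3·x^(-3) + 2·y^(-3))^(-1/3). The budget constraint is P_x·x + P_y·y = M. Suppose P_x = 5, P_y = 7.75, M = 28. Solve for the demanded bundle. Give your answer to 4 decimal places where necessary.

From the CES first-order condition, (3/2)·(y/x)^(4) = P_x/P_y.
Hence y/x = ((2/3)·P_x/P_y)^(1/(4)), i.e. raised to the 0.25 power.
Substitute y = (y/x)·x into the budget: x* = M/(P_x + P_y·(y/x)).
Numerically y/x = 0.809831, so x* = 28/(5 + 7.75·0.809831) = 2.4831 and y* = 0.809831·2.4831 = 2.0109.

x* = 2.4831, y* = 2.0109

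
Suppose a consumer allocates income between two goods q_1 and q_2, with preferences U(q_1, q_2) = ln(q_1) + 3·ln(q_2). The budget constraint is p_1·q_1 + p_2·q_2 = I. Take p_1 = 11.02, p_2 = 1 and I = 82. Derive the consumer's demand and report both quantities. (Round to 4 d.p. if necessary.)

MU_q_1/MU_q_2 = (q_2)/(3·q_1); tangency sets this equal to p_1/p_2.
So p_2·q_2 = 3·p_1·q_1; combined with the budget, a share 0.25 of income goes to q_1.
Demand: q_1*(p_1,p_2,I) = 0.25·I/p_1 and q_2* = 0.75·I/p_2.
At p_1=11.02, p_2=1, I=82: q_1* = 0.25·82/11.02 = 1.8603, q_2* = 61.5.

q_1* = 1.8603, q_2* = 61.5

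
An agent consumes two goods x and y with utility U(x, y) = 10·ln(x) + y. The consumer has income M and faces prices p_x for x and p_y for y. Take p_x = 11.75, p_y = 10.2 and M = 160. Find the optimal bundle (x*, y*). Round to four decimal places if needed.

MU_x = 10/x, MU_y = 1. Tangency: 10/x = p_x/p_y.
So x*(p_x,p_y) = 10·p_y/p_x, independent of income; and y* = (M − 10·p_y)/p_y.
At the given prices: x* = 10·10.2/11.75 = 8.6809, and y* = 5.6863.

x* = 8.6809, y* = 5.6863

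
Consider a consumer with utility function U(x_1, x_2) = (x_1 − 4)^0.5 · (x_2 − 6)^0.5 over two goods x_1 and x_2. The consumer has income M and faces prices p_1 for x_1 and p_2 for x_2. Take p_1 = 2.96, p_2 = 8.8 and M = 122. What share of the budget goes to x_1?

Discretionary income = 122 − 4·2.96 − 6·8.8 = 57.36; x_1* = 4 + 0.5·57.36/2.96 = 13.6892; x_2* = 6 + 0.5·57.36/8.8 = 9.2591.
Expenditure on x_1: 2.96·13.6892 = 40.52; share = 0.3321.

share on x_1 = 0.3321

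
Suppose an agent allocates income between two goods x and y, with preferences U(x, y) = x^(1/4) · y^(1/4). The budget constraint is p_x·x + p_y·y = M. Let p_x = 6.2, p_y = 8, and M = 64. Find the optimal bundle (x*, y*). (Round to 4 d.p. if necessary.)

x* = 5.1613, y* = 4

Tangency: MRS = y/x = p_x/p_y.
So 0.25·p_y·y = 0.25·p_x·x; combined with the budget, a share 0.5 of income goes to x.
Demand: x*(p_x,p_y,M) = 0.5·M/p_x and y* = 0.5·M/p_y.
At p_x=6.2, p_y=8, M=64: x* = 0.5·64/6.2 = 5.1613, y* = 4.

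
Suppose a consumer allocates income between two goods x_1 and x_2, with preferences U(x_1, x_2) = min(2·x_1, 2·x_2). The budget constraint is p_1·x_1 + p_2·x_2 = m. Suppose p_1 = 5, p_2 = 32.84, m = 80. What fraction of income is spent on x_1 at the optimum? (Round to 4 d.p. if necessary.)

Leontief preferences: the optimum is at the kink where x_1/2 = x_2/2, i.e. x_2 = x_1.
Budget: p_1·x_1 + p_2·x_1 = m, so (2·p_1 + 2·p_2)·x_1 = 2·m.
Demand: x_1*(p_1,p_2,m) = 2·m/(2·p_1 + 2·p_2), x_2* = 2·m/(2·p_1 + 2·p_2).
Here 2·5 + 2·32.84 = 75.68, giving x_1* = 2.1142 and x_2* = 2.1142.
Expenditure on x_1: 5·2.1142 = 10.5708; share = 0.1321.

share on x_1 = 0.1321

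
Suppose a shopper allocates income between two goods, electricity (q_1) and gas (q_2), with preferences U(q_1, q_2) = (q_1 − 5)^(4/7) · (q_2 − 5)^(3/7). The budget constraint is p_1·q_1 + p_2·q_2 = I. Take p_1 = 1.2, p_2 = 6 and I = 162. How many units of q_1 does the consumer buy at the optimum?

MRS = (4/3)·(q_2−5)/(q_1−5). Tangency with p_1/p_2 gives q_2−5 = (3/4)·(p_1/p_2)·(q_1−5).
After buying the subsistence bundle (5, 5), a share 4/7 of the remaining income goes to q_1: q_1* = 5 + 4/7·(I − 5p_1 − 5p_2)/p_1.
Discretionary income = 162 − 5·1.2 − 5·6 = 126; q_1* = 5 + 4/7·126/1.2 = 65.

q_1* = 65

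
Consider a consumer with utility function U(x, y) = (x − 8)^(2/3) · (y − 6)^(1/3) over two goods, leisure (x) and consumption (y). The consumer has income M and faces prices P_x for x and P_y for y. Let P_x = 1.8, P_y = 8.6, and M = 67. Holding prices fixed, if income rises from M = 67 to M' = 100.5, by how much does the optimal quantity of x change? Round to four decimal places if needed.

Δx* = 12.4074

Discretionary income = 67 − 8·1.8 − 6·8.6 = 1; x* = 8 + 2/3·1/1.8 = 8.3704.
At M' = 100.5: x* = 20.7778. Change: 20.7778 − 8.3704 = 12.4074.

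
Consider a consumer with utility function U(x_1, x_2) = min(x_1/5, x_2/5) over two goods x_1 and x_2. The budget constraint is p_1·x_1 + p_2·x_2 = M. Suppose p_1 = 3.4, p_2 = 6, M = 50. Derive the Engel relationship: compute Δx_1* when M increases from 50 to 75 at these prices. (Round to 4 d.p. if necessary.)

Δx_1* = 2.6596

Demand: x_1*(p_1,p_2,M) = 5·M/(5·p_1 + 5·p_2), x_2* = 5·M/(5·p_1 + 5·p_2).
Here 5·3.4 + 5·6 = 47, giving x_1* = 5.3191.
At M' = 75: x_1* = 7.9787. Change: 7.9787 − 5.3191 = 2.6596.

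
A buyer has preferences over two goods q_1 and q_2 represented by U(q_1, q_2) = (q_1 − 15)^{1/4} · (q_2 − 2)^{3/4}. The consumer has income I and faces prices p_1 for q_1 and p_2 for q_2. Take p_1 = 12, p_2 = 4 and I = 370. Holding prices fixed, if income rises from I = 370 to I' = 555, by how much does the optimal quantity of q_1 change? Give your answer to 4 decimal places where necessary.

Δq_1* = 3.8542

MRS = (1/3)·(q_2−2)/(q_1−15). Tangency with p_1/p_2 gives q_2−2 = 3·(p_1/p_2)·(q_1−15).
After buying the subsistence bundle (15, 2), a share 0.25 of the remaining income goes to q_1: q_1* = 15 + 0.25·(I − 15p_1 − 2p_2)/p_1.
Discretionary income = 370 − 15·12 − 2·4 = 182; q_1* = 15 + 0.25·182/12 = 18.7917.
At I' = 555: q_1* = 22.6458. Change: 22.6458 − 18.7917 = 3.8542.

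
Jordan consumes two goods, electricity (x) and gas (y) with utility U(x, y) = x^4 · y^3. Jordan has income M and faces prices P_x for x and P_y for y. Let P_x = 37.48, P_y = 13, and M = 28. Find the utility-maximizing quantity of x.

The MRS is (4/3)·y/x. Set MRS = P_x/P_y.
Rearranging, P_y·y = (3/4)·P_x·x. Substituting into the budget gives P_x·x·(1 + (3/4)) = M.
Demand: x*(P_x,P_y,M) = 4/7·M/P_x and y* = 3/7·M/P_y.
At P_x=37.48, P_y=13, M=28: x* = 4/7·28/37.48 = 0.4269.

x* = 0.4269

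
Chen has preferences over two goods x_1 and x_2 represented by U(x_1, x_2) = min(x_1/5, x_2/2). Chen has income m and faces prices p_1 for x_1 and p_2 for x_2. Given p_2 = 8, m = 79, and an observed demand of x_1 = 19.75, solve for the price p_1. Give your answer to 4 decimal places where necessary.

p_1 = 0.8

Leontief preferences: the optimum is at the kink where x_1/5 = x_2/2, i.e. x_2 = (2/5)·x_1.
Budget: p_1·x_1 + p_2·(2/5)·x_1 = m, so (5·p_1 + 2·p_2)·x_1 = 5·m.
Demand: x_1*(p_1,p_2,m) = 5·m/(5·p_1 + 2·p_2), x_2* = 2·m/(5·p_1 + 2·p_2).
Set x_1* = 19.75 in the demand function and solve for p_1: p_1 = 0.8.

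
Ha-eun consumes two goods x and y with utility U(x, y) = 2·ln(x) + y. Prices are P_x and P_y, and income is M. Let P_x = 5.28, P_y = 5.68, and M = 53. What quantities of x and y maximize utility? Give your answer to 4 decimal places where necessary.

x* = 2.1515, y* = 7.331

At the given prices: x* = 2·5.68/5.28 = 2.1515, and y* = 7.331.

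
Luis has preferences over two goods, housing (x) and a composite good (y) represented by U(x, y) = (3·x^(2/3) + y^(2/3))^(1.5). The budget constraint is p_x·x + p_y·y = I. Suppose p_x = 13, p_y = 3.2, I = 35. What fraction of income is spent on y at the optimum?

MRS = MU_x/MU_y = 3·(y/x)^(1/3). Set equal to p_x/p_y.
Solve for the ratio: y/x = [(1/3)·p_x/p_y]^(3).
Substitute y = (y/x)·x into the budget: x* = I/(p_x + p_y·(y/x)).
Numerically y/x = 2.483227, so x* = 35/(13 + 3.2·2.483227) = 1.6709 and y* = 2.483227·1.6709 = 4.1493.
Expenditure on y: 3.2·4.1493 = 13.2778; share = 0.3794.

share on y = 0.3794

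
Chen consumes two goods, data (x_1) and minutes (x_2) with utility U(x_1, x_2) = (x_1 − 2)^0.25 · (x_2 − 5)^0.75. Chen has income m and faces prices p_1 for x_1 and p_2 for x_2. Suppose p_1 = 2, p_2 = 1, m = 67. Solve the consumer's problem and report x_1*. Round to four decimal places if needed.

x_1* = 9.25

MRS = (1/3)·(x_2−5)/(x_1−2). Tangency with p_1/p_2 gives x_2−5 = 3·(p_1/p_2)·(x_1−2).
After buying the subsistence bundle (2, 5), a share 0.25 of the remaining income goes to x_1: x_1* = 2 + 0.25·(m − 2p_1 − 5p_2)/p_1.
Discretionary income = 67 − 2·2 − 5·1 = 58; x_1* = 2 + 0.25·58/2 = 9.25.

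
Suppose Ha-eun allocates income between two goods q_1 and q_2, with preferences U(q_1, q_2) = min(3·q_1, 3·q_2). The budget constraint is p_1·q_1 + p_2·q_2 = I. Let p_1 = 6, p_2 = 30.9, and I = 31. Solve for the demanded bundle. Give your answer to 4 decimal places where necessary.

q_1* = 0.8401, q_2* = 0.8401

With perfect complements, no substitution: consume in ratio q_1:q_2 = 3:3.
Budget: p_1·q_1 + p_2·q_1 = I, so (3·p_1 + 3·p_2)·q_1 = 3·I.
Demand: q_1*(p_1,p_2,I) = 3·I/(3·p_1 + 3·p_2), q_2* = 3·I/(3·p_1 + 3·p_2).
Here 3·6 + 3·30.9 = 110.7, giving q_1* = 0.8401 and q_2* = 0.8401.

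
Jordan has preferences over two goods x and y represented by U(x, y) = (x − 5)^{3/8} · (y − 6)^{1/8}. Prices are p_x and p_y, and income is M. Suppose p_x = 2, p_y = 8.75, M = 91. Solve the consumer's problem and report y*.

This is Cobb-Douglas in (x−5, y−6): tangency gives 0.375·p_y·(y−6) = 0.125·p_x·(x−5).
After buying the subsistence bundle (5, 6), a share 0.75 of the remaining income goes to x: x* = 5 + 0.75·(M − 5p_x − 6p_y)/p_x.
Discretionary income = 91 − 5·2 − 6·8.75 = 28.5; y* = 6 + 0.25·28.5/8.75 = 6.8143.

y* = 6.8143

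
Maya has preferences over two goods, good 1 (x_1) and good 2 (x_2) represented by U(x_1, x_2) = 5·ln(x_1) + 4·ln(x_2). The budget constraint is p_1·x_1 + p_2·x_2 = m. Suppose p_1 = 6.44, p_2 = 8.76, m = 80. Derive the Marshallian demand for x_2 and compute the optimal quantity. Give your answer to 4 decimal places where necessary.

x_2* = 4.0589

The MRS is (5/4)·x_2/x_1. Set MRS = p_1/p_2.
Rearranging, p_2·x_2 = (4/5)·p_1·x_1. Substituting into the budget gives p_1·x_1·(1 + (4/5)) = m.
Demand: x_1*(p_1,p_2,m) = 5/9·m/p_1 and x_2* = 4/9·m/p_2.
At p_1=6.44, p_2=8.76, m=80: x_2* = 4/9·80/8.76 = 4.0589.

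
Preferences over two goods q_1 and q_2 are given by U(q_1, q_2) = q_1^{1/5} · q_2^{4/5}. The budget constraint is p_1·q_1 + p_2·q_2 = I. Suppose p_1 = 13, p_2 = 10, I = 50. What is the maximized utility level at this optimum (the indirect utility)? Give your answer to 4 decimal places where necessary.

Demand: q_1*(p_1,p_2,I) = 0.2·I/p_1 and q_2* = 0.8·I/p_2.
At p_1=13, p_2=10, I=50: q_1* = 0.2·50/13 = 0.7692, q_2* = 4.
Utility at the optimum: U(0.7692, 4) = 2.8765.

V = 2.8765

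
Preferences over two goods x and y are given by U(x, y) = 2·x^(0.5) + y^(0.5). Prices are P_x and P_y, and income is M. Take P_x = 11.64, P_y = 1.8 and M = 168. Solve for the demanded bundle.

x* = 5.5158, y* = 57.6645

MU_x ∝ 2·x^(-0.5), MU_y ∝ y^(-0.5), so MRS = 2·(y/x)^(0.5) = P_x/P_y.
Solve for the ratio: y/x = [(1/2)·P_x/P_y]^(2).
Substitute y = (y/x)·x into the budget: x* = M/(P_x + P_y·(y/x)).
Numerically y/x = 10.454444, so x* = 168/(11.64 + 1.8·10.454444) = 5.5158 and y* = 10.454444·5.5158 = 57.6645.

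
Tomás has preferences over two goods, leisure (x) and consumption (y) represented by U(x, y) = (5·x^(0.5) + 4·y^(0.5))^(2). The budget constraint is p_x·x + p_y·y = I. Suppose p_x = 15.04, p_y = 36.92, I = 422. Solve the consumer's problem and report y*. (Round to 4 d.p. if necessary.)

Substitute y = (y/x)·x into the budget: x* = I/(p_x + p_y·(y/x)).
Numerically y/x = 0.106207, so x* = 422/(15.04 + 36.92·0.106207) = 22.256 and y* = 0.106207·22.256 = 2.3637.

y* = 2.3637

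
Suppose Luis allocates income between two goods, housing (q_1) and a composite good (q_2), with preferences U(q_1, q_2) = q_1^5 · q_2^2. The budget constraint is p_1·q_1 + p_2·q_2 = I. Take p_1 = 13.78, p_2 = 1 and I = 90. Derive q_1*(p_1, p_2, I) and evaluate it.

Demand: q_1*(p_1,p_2,I) = 5/7·I/p_1 and q_2* = 2/7·I/p_2.
At p_1=13.78, p_2=1, I=90: q_1* = 5/7·90/13.78 = 4.6651.

q_1* = 4.6651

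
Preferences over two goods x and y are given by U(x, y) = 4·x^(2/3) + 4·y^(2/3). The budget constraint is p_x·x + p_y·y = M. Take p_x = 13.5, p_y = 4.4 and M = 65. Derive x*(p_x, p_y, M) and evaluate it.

From the CES first-order condition, (y/x)^(1/3) = p_x/p_y.
Hence y/x = (p_x/p_y)^(1/(1/3)), i.e. raised to the 3 power.
Substitute y = (y/x)·x into the budget: x* = M/(p_x + p_y·(y/x)).
Numerically y/x = 28.883065, so x* = 65/(13.5 + 4.4·28.883065) = 0.4624.

x* = 0.4624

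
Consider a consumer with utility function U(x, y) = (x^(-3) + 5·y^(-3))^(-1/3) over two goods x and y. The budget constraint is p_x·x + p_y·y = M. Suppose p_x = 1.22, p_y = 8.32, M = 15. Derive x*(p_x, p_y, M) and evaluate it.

Numerically y/x = 0.925341, so x* = 15/(1.22 + 8.32·0.925341) = 1.6818.

x* = 1.6818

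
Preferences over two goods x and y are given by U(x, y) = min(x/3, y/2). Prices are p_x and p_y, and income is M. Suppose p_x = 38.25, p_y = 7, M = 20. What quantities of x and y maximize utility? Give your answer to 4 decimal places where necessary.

x* = 0.466, y* = 0.3107

Leontief preferences: the optimum is at the kink where x/3 = y/2, i.e. y = (2/3)·x.
Budget: p_x·x + p_y·(2/3)·x = M, so (3·p_x + 2·p_y)·x = 3·M.
Demand: x*(p_x,p_y,M) = 3·M/(3·p_x + 2·p_y), y* = 2·M/(3·p_x + 2·p_y).
Here 3·38.25 + 2·7 = 128.75, giving x* = 0.466 and y* = 0.3107.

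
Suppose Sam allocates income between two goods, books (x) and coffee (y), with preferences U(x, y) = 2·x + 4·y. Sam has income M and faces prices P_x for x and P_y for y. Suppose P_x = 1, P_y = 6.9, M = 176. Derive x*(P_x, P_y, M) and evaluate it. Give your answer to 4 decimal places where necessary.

Numerically: x* = 176, y* = 0.

x* = 176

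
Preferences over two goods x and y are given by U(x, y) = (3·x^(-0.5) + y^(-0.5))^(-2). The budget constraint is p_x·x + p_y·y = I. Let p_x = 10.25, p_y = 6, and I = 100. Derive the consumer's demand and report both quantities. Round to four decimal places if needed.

With the ratio pinned down, the budget gives x* = I/(p_x + p_y·(y/x)) and y* = (y/x)·x*.
Numerically y/x = 0.687017, so x* = 100/(10.25 + 6·0.687017) = 6.9579 and y* = 0.687017·6.9579 = 4.7802.

x* = 6.9579, y* = 4.7802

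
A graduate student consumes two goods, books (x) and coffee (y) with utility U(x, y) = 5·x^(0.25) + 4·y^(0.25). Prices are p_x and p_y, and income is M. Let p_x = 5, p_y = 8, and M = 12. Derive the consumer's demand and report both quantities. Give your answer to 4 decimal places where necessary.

MRS = MU_x/MU_y = (5/4)·(y/x)^(0.75). Set equal to p_x/p_y.
Hence y/x = ((4/5)·p_x/p_y)^(1/(0.75)), i.e. raised to the 4/3 power.
Substitute y = (y/x)·x into the budget: x* = M/(p_x + p_y·(y/x)).
Numerically y/x = 0.39685, so x* = 12/(5 + 8·0.39685) = 1.4679 and y* = 0.39685·1.4679 = 0.5825.

x* = 1.4679, y* = 0.5825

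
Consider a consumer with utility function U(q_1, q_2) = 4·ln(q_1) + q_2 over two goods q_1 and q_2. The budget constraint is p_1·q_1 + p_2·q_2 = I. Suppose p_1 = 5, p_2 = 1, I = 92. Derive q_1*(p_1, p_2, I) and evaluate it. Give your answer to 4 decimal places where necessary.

MU_q_1 = 4/q_1, MU_q_2 = 1. Tangency: 4/q_1 = p_1/p_2.
So q_1*(p_1,p_2) = 4·p_2/p_1, independent of income; and q_2* = (I − 4·p_2)/p_2.
At the given prices: q_1* = 4·1/5 = 0.8.

q_1* = 0.8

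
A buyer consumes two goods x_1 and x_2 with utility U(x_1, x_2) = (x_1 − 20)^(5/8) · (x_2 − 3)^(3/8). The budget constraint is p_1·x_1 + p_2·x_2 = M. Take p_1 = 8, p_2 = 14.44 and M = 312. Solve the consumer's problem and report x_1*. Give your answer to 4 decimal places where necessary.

This is Cobb-Douglas in (x_1−20, x_2−3): tangency gives 0.625·p_2·(x_2−3) = 0.375·p_1·(x_1−20).
After buying the subsistence bundle (20, 3), a share 0.625 of the remaining income goes to x_1: x_1* = 20 + 0.625·(M − 20p_1 − 3p_2)/p_1.
Discretionary income = 312 − 20·8 − 3·14.44 = 108.68; x_1* = 20 + 0.625·108.68/8 = 28.4906.

x_1* = 28.4906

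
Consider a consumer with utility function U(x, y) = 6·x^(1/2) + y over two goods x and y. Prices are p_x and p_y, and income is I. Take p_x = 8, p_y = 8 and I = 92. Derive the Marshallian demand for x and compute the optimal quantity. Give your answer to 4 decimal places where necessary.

Utility is quasi-linear in y; the FOC for x is 3/√x = p_x/p_y.
Solve: √x = 3·p_y/p_x, so x*(p_x,p_y) = (3·p_y/p_x)², and y* = (I − p_x·x*)/p_y.
Plugging in: x* = (3·8/8)² = 9.

x* = 9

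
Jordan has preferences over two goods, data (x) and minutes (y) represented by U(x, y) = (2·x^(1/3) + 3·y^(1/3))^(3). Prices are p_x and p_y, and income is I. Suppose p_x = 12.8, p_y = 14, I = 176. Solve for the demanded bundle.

MRS = MU_x/MU_y = (2/3)·(y/x)^(2/3). Set equal to p_x/p_y.
Hence y/x = ((3/2)·p_x/p_y)^(1/(2/3)), i.e. raised to the 1.5 power.
Substitute y = (y/x)·x into the budget: x* = I/(p_x + p_y·(y/x)).
Numerically y/x = 1.606053, so x* = 176/(12.8 + 14·1.606053) = 4.988 and y* = 1.606053·4.988 = 8.011.

x* = 4.988, y* = 8.011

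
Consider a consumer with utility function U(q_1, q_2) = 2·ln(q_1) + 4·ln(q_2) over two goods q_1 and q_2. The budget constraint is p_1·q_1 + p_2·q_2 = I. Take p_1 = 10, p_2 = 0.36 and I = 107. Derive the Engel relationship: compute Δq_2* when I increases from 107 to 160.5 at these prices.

Δq_2* = 99.0741

Tangency: MRS = (1/2)·q_2/q_1 = p_1/p_2.
So 2·p_2·q_2 = 4·p_1·q_1; combined with the budget, a share 1/3 of income goes to q_1.
Demand: q_1*(p_1,p_2,I) = 1/3·I/p_1 and q_2* = 2/3·I/p_2.
At p_1=10, p_2=0.36, I=107: q_2* = 2/3·107/0.36 = 198.1481.
At I' = 160.5: q_2* = 297.2222. Change: 297.2222 − 198.1481 = 99.0741.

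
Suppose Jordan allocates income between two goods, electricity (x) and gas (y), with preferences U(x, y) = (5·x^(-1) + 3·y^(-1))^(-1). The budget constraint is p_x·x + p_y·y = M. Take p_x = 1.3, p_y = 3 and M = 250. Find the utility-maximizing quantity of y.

y* = 45.049

MU_x ∝ 5·x^(-2), MU_y ∝ 3·y^(-2), so MRS = (5/3)·(y/x)^(2) = p_x/p_y.
Solve for the ratio: y/x = [(3/5)·p_x/p_y]^(0.5).
Substitute y = (y/x)·x into the budget: x* = M/(p_x + p_y·(y/x)).
Numerically y/x = 0.509902, so x* = 250/(1.3 + 3·0.509902) = 88.3484 and y* = 0.509902·88.3484 = 45.049.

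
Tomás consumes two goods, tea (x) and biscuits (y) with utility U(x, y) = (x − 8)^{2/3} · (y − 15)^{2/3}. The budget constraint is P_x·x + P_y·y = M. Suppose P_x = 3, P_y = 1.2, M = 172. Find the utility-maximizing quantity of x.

x* = 29.6667

After buying the subsistence bundle (8, 15), a share 0.5 of the remaining income goes to x: x* = 8 + 0.5·(M − 8P_x − 15P_y)/P_x.
Discretionary income = 172 − 8·3 − 15·1.2 = 130; x* = 8 + 0.5·130/3 = 29.6667.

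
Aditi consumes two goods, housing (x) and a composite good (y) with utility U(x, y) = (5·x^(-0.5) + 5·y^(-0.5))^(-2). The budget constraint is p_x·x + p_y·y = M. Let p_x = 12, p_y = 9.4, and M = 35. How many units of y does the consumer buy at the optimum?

MU_x ∝ 5·x^(-1.5), MU_y ∝ 5·y^(-1.5), so MRS = (y/x)^(1.5) = p_x/p_y.
Hence y/x = (p_x/p_y)^(1/(1.5)), i.e. raised to the 2/3 power.
With the ratio pinned down, the budget gives x* = M/(p_x + p_y·(y/x)) and y* = (y/x)·x*.
Numerically y/x = 1.176799, so x* = 35/(12 + 9.4·1.176799) = 1.5177 and y* = 1.176799·1.5177 = 1.786.

y* = 1.786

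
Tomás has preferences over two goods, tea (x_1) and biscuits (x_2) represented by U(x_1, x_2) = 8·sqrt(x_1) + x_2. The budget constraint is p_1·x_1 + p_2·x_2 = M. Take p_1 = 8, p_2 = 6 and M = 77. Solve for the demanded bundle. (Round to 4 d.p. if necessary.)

x_1* = 9, x_2* = 0.8333

MU_x_1 = 4/√x_1, MU_x_2 = 1. Tangency: 4/√x_1 = p_1/p_2.
Solve: √x_1 = 4·p_2/p_1, so x_1*(p_1,p_2) = (4·p_2/p_1)², and x_2* = (M − p_1·x_1*)/p_2.
Plugging in: x_1* = (4·6/8)² = 9, x_2* = 0.8333.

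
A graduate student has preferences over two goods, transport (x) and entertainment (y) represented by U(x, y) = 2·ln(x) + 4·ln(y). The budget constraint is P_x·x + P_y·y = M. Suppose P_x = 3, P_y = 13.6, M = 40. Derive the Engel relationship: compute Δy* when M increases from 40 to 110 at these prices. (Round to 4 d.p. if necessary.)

The MRS is (1/2)·y/x. Set MRS = P_x/P_y.
Rearranging, P_y·y = 2·P_x·x. Substituting into the budget gives P_x·x·(1 + 2) = M.
Demand: x*(P_x,P_y,M) = 1/3·M/P_x and y* = 2/3·M/P_y.
At P_x=3, P_y=13.6, M=40: y* = 2/3·40/13.6 = 1.9608.
At M' = 110: y* = 5.3922. Change: 5.3922 − 1.9608 = 3.4314.

Δy* = 3.4314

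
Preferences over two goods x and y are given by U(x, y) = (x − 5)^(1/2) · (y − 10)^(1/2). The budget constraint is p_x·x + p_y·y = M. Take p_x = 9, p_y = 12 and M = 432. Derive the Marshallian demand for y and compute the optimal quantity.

MRS = (y−10)/(x−5). Tangency with p_x/p_y gives y−10 = (p_x/p_y)·(x−5).
After buying the subsistence bundle (5, 10), a share 0.5 of the remaining income goes to x: x* = 5 + 0.5·(M − 5p_x − 10p_y)/p_x.
Discretionary income = 432 − 5·9 − 10·12 = 267; y* = 10 + 0.5·267/12 = 21.125.

y* = 21.125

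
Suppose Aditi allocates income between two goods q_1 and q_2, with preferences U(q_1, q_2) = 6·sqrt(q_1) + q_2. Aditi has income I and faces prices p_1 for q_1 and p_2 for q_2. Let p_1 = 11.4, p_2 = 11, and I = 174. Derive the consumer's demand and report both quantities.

q_1* = 8.3795, q_2* = 7.134

Utility is quasi-linear in q_2; the FOC for q_1 is 3/√q_1 = p_1/p_2.
Solve: √q_1 = 3·p_2/p_1, so q_1*(p_1,p_2) = (3·p_2/p_1)², and q_2* = (I − p_1·q_1*)/p_2.
Plugging in: q_1* = (3·11/11.4)² = 8.3795, q_2* = 7.134.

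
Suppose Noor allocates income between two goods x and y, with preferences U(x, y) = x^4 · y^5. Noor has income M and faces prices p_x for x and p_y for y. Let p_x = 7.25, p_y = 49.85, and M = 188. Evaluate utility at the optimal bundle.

Tangency: MRS = (4/5)·y/x = p_x/p_y.
So 4·p_y·y = 5·p_x·x; combined with the budget, a share 4/9 of income goes to x.
Demand: x*(p_x,p_y,M) = 4/9·M/p_x and y* = 5/9·M/p_y.
At p_x=7.25, p_y=49.85, M=188: x* = 4/9·188/7.25 = 11.5249, y* = 2.0952.
Utility at the optimum: U(11.5249, 2.0952) = 712279.1076.

V = 712279.1076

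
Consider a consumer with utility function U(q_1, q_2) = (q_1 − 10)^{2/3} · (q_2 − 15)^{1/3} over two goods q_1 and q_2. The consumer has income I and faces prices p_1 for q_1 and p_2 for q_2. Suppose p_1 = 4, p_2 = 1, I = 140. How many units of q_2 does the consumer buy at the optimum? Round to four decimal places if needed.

q_2* = 43.3333

MRS = 2·(q_2−15)/(q_1−10). Tangency with p_1/p_2 gives q_2−15 = (1/2)·(p_1/p_2)·(q_1−10).
Substituting into the budget: q_1* = 10 + 2/3·(I − 10·p_1 − 15·p_2)/p_1, and q_2* = 15 + 1/3·(…)/p_2.
Discretionary income = 140 − 10·4 − 15·1 = 85; q_2* = 15 + 1/3·85/1 = 43.3333.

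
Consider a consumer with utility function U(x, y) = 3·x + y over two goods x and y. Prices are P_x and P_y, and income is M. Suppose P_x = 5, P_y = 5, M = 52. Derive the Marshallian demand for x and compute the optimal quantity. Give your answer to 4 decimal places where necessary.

x* = 10.4

Linear utility — the consumer picks whichever good has higher MU/price: 3/5 = 0.6 vs 1/5 = 0.2.
x gives more utility per dollar, so spend all income on x: x* = M/P_x, y* = 0.
Numerically: x* = 10.4, y* = 0.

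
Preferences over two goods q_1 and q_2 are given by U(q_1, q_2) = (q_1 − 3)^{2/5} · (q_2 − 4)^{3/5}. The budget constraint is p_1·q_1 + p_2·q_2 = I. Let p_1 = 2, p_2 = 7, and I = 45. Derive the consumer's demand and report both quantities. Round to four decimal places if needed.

q_1* = 5.2, q_2* = 4.9429

This is Cobb-Douglas in (q_1−3, q_2−4): tangency gives 0.4·p_2·(q_2−4) = 0.6·p_1·(q_1−3).
Substituting into the budget: q_1* = 3 + 0.4·(I − 3·p_1 − 4·p_2)/p_1, and q_2* = 4 + 0.6·(…)/p_2.
Discretionary income = 45 − 3·2 − 4·7 = 11; q_1* = 3 + 0.4·11/2 = 5.2; q_2* = 4 + 0.6·11/7 = 4.9429.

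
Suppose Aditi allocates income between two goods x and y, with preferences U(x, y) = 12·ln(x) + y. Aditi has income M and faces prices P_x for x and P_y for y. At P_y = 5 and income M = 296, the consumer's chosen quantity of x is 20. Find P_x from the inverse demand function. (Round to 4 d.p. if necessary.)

P_x = 3

Set MRS = P_x/P_y: (12/x)/1 = P_x/P_y.
So x*(P_x,P_y) = 12·P_y/P_x, independent of income; and y* = (M − 12·P_y)/P_y.
Set x* = 20 in the demand function and solve for P_x: P_x = 3.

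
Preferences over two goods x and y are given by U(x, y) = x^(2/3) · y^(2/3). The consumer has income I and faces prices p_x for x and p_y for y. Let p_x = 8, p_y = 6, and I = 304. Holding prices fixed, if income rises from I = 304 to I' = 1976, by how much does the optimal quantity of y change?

Δy* = 139.3333

Demand: x*(p_x,p_y,I) = 0.5·I/p_x and y* = 0.5·I/p_y.
At p_x=8, p_y=6, I=304: y* = 0.5·304/6 = 25.3333.
At I' = 1976: y* = 164.6667. Change: 164.6667 − 25.3333 = 139.3333.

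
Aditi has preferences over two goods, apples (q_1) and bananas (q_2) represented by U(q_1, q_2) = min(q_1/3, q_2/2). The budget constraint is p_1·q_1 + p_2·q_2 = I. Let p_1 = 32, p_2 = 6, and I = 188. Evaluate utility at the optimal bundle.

Leontief preferences: the optimum is at the kink where q_1/3 = q_2/2, i.e. q_2 = (2/3)·q_1.
Budget: p_1·q_1 + p_2·(2/3)·q_1 = I, so (3·p_1 + 2·p_2)·q_1 = 3·I.
Demand: q_1*(p_1,p_2,I) = 3·I/(3·p_1 + 2·p_2), q_2* = 2·I/(3·p_1 + 2·p_2).
Here 3·32 + 2·6 = 108, giving q_1* = 5.2222 and q_2* = 3.4815.
Utility at the optimum: U(5.2222, 3.4815) = 1.7407.

V = 1.7407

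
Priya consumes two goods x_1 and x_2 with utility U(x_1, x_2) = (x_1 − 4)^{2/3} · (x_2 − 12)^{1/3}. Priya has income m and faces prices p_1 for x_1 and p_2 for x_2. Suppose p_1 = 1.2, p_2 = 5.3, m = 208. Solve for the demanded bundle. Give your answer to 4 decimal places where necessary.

MRS = 2·(x_2−12)/(x_1−4). Tangency with p_1/p_2 gives x_2−12 = (1/2)·(p_1/p_2)·(x_1−4).
Substituting into the budget: x_1* = 4 + 2/3·(m − 4·p_1 − 12·p_2)/p_1, and x_2* = 12 + 1/3·(…)/p_2.
Discretionary income = 208 − 4·1.2 − 12·5.3 = 139.6; x_1* = 4 + 2/3·139.6/1.2 = 81.5556; x_2* = 12 + 1/3·139.6/5.3 = 20.7799.

x_1* = 81.5556, x_2* = 20.7799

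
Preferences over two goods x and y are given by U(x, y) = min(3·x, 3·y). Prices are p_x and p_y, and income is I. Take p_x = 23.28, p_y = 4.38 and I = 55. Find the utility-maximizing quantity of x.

x* = 1.9884

With perfect complements, no substitution: consume in ratio x:y = 3:3.
Budget: p_x·x + p_y·x = I, so (3·p_x + 3·p_y)·x = 3·I.
Demand: x*(p_x,p_y,I) = 3·I/(3·p_x + 3·p_y), y* = 3·I/(3·p_x + 3·p_y).
Here 3·23.28 + 3·4.38 = 82.98, giving x* = 1.9884.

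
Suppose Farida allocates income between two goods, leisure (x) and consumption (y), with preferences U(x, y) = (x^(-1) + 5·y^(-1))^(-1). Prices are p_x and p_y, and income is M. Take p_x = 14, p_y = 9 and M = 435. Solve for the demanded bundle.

From the CES first-order condition, (1/5)·(y/x)^(2) = p_x/p_y.
Solve for the ratio: y/x = [5·p_x/p_y]^(0.5).
With the ratio pinned down, the budget gives x* = M/(p_x + p_y·(y/x)) and y* = (y/x)·x*.
Numerically y/x = 2.788867, so x* = 435/(14 + 9·2.788867) = 11.1254 and y* = 2.788867·11.1254 = 31.0272.

x* = 11.1254, y* = 31.0272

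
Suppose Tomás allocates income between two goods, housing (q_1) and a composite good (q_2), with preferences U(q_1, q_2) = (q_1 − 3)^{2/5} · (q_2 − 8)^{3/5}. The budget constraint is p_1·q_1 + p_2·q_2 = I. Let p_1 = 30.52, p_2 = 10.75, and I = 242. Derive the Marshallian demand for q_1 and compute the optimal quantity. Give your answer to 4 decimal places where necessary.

After buying the subsistence bundle (3, 8), a share 0.4 of the remaining income goes to q_1: q_1* = 3 + 0.4·(I − 3p_1 − 8p_2)/p_1.
Discretionary income = 242 − 3·30.52 − 8·10.75 = 64.44; q_1* = 3 + 0.4·64.44/30.52 = 3.8446.

q_1* = 3.8446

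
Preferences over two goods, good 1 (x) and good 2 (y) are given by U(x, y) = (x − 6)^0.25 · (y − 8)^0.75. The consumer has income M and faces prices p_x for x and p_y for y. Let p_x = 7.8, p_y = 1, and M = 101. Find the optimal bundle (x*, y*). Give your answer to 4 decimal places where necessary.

Discretionary income = 101 − 6·7.8 − 8·1 = 46.2; x* = 6 + 0.25·46.2/7.8 = 7.4808; y* = 8 + 0.75·46.2/1 = 42.65.

x* = 7.4808, y* = 42.65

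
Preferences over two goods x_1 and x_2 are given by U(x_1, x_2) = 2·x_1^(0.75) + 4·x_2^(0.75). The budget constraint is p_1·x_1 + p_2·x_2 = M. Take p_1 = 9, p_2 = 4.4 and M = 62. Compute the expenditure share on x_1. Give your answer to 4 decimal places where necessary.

From the CES first-order condition, (1/2)·(x_2/x_1)^(0.25) = p_1/p_2.
Hence x_2/x_1 = (2·p_1/p_2)^(1/(0.25)), i.e. raised to the 4 power.
Substitute x_2 = (x_2/x_1)·x_1 into the budget: x_1* = M/(p_1 + p_2·(x_2/x_1)).
Numerically x_2/x_1 = 280.078205, so x_1* = 62/(9 + 4.4·280.078205) = 0.0499 and x_2* = 280.078205·0.0499 = 13.9887.
Expenditure on x_1: 9·0.0499 = 0.4495; share = 0.0073.

share on x_1 = 0.0073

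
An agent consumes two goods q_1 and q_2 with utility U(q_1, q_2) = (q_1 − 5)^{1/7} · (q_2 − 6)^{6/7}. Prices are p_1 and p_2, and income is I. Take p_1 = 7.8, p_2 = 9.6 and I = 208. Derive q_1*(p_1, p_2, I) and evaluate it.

This is Cobb-Douglas in (q_1−5, q_2−6): tangency gives 1/7·p_2·(q_2−6) = 6/7·p_1·(q_1−5).
After buying the subsistence bundle (5, 6), a share 1/7 of the remaining income goes to q_1: q_1* = 5 + 1/7·(I − 5p_1 − 6p_2)/p_1.
Discretionary income = 208 − 5·7.8 − 6·9.6 = 111.4; q_1* = 5 + 1/7·111.4/7.8 = 7.0403.

q_1* = 7.0403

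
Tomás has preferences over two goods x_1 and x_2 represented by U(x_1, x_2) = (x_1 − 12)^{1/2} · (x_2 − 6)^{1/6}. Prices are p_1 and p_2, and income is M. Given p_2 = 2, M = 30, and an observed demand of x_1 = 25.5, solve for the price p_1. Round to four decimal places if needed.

p_1 = 0.6

This is Cobb-Douglas in (x_1−12, x_2−6): tangency gives 0.5·p_2·(x_2−6) = 1/6·p_1·(x_1−12).
After buying the subsistence bundle (12, 6), a share 0.75 of the remaining income goes to x_1: x_1* = 12 + 0.75·(M − 12p_1 − 6p_2)/p_1.
Set x_1* = 25.5 in the demand function and solve for p_1: p_1 = 0.6.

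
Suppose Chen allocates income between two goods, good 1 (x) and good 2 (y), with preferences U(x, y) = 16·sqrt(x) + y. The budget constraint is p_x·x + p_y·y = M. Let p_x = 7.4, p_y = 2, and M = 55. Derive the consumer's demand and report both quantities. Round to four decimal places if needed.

x* = 4.6749, y* = 10.2027

Thus x* = (8·p_y/p_x)² — independent of M — with the rest of income spent on y.
Plugging in: x* = (8·2/7.4)² = 4.6749, y* = 10.2027.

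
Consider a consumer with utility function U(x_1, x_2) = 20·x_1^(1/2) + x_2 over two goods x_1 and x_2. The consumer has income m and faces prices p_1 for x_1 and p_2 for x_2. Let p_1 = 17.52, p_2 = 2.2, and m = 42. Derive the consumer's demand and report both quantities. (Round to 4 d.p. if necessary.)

x_1* = 1.5768, x_2* = 6.5338

Utility is quasi-linear in x_2; the FOC for x_1 is 10/√x_1 = p_1/p_2.
Solve: √x_1 = 10·p_2/p_1, so x_1*(p_1,p_2) = (10·p_2/p_1)², and x_2* = (m − p_1·x_1*)/p_2.
Plugging in: x_1* = (10·2.2/17.52)² = 1.5768, x_2* = 6.5338.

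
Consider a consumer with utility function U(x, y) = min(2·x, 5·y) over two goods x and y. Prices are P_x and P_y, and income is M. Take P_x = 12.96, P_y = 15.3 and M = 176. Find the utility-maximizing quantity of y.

Leontief preferences: the optimum is at the kink where x/5 = y/2, i.e. y = (2/5)·x.
Budget: P_x·x + P_y·(2/5)·x = M, so (5·P_x + 2·P_y)·x = 5·M.
Demand: x*(P_x,P_y,M) = 5·M/(5·P_x + 2·P_y), y* = 2·M/(5·P_x + 2·P_y).
Here 5·12.96 + 2·15.3 = 95.4, giving y* = 3.6897.

y* = 3.6897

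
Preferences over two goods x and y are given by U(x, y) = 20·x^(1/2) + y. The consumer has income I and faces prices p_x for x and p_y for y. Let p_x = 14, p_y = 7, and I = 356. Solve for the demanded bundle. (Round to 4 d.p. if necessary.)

Utility is quasi-linear in y; the FOC for x is 10/√x = p_x/p_y.
Solve: √x = 10·p_y/p_x, so x*(p_x,p_y) = (10·p_y/p_x)², and y* = (I − p_x·x*)/p_y.
Plugging in: x* = (10·7/14)² = 25, y* = 0.8571.

x* = 25, y* = 0.8571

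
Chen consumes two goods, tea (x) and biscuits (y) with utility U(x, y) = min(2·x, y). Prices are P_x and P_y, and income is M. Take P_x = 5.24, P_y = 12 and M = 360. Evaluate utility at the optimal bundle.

V = 24.6238

With perfect complements, no substitution: consume in ratio x:y = 1:2.
Budget: P_x·x + P_y·2·x = M, so (P_x + 2·P_y)·x = M.
Demand: x*(P_x,P_y,M) = M/(P_x + 2·P_y), y* = 2·M/(P_x + 2·P_y).
Here 5.24 + 2·12 = 29.24, giving x* = 12.3119 and y* = 24.6238.
Utility at the optimum: U(12.3119, 24.6238) = 24.6238.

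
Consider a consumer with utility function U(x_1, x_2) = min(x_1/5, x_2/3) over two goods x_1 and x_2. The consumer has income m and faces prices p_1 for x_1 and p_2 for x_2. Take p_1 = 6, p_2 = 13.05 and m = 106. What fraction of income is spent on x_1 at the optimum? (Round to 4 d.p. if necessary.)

Leontief preferences: the optimum is at the kink where x_1/5 = x_2/3, i.e. x_2 = (3/5)·x_1.
Budget: p_1·x_1 + p_2·(3/5)·x_1 = m, so (5·p_1 + 3·p_2)·x_1 = 5·m.
Demand: x_1*(p_1,p_2,m) = 5·m/(5·p_1 + 3·p_2), x_2* = 3·m/(5·p_1 + 3·p_2).
Here 5·6 + 3·13.05 = 69.15, giving x_1* = 7.6645 and x_2* = 4.5987.
Expenditure on x_1: 6·7.6645 = 45.987; share = 0.4338.

share on x_1 = 0.4338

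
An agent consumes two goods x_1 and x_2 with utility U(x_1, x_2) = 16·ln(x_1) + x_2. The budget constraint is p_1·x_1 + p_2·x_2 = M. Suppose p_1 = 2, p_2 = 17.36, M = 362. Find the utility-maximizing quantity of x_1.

Set MRS = p_1/p_2: (16/x_1)/1 = p_1/p_2.
So x_1*(p_1,p_2) = 16·p_2/p_1, independent of income; and x_2* = (M − 16·p_2)/p_2.
At the given prices: x_1* = 16·17.36/2 = 138.88.

x_1* = 138.88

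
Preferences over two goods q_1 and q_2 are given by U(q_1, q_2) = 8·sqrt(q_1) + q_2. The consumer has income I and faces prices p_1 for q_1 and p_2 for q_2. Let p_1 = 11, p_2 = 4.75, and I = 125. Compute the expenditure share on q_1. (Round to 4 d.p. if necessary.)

share on q_1 = 0.2625

Set MRS = p_1/p_2: 4·q_1^(−1/2) = p_1/p_2.
Thus q_1* = (4·p_2/p_1)² — independent of I — with the rest of income spent on q_2.
Plugging in: q_1* = (4·4.75/11)² = 2.9835, q_2* = 19.4067.
Expenditure on q_1: 11·2.9835 = 32.8182; share = 0.2625.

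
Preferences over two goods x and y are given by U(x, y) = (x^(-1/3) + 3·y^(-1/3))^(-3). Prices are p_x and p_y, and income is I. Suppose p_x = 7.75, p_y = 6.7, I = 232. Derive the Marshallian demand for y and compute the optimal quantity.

y* = 23.7993

Numerically y/x = 2.542501, so x* = 232/(7.75 + 6.7·2.542501) = 9.3606 and y* = 2.542501·9.3606 = 23.7993.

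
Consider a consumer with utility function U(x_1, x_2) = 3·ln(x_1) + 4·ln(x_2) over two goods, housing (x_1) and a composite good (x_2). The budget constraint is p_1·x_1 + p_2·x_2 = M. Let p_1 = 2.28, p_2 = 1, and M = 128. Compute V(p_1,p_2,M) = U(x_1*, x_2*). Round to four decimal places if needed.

Demand: x_1*(p_1,p_2,M) = 3/7·M/p_1 and x_2* = 4/7·M/p_2.
At p_1=2.28, p_2=1, M=128: x_1* = 3/7·128/2.28 = 24.0602, x_2* = 73.1429.
Utility at the optimum: U(24.0602, 73.1429) = 26.7113.

V = 26.7113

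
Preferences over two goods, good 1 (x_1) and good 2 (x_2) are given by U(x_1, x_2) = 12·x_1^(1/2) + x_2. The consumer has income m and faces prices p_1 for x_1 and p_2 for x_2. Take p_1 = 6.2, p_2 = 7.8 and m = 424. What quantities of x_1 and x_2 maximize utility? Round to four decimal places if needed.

x_1* = 56.9781, x_2* = 9.0687

Set MRS = p_1/p_2: 6·x_1^(−1/2) = p_1/p_2.
Solve: √x_1 = 6·p_2/p_1, so x_1*(p_1,p_2) = (6·p_2/p_1)², and x_2* = (m − p_1·x_1*)/p_2.
Plugging in: x_1* = (6·7.8/6.2)² = 56.9781, x_2* = 9.0687.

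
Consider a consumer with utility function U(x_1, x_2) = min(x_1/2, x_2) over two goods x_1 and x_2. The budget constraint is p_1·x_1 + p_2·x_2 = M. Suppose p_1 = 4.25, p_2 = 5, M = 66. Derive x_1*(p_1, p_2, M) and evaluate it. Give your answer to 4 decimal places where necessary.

With perfect complements, no substitution: consume in ratio x_1:x_2 = 2:1.
Budget: p_1·x_1 + p_2·(1/2)·x_1 = M, so (2·p_1 + p_2)·x_1 = 2·M.
Demand: x_1*(p_1,p_2,M) = 2·M/(2·p_1 + p_2), x_2* = M/(2·p_1 + p_2).
Here 2·4.25 + 5 = 13.5, giving x_1* = 9.7778.

x_1* = 9.7778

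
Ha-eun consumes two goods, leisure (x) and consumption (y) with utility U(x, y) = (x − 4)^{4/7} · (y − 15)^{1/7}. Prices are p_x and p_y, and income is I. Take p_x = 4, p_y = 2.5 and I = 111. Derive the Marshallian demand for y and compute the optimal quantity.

Discretionary income = 111 − 4·4 − 15·2.5 = 57.5; y* = 15 + 0.2·57.5/2.5 = 19.6.

y* = 19.6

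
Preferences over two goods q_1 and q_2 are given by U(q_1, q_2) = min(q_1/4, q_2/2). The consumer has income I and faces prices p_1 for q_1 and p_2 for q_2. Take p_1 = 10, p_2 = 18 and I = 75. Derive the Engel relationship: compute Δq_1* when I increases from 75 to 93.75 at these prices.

Δq_1* = 0.9868

Leontief preferences: the optimum is at the kink where q_1/4 = q_2/2, i.e. q_2 = (1/2)·q_1.
Budget: p_1·q_1 + p_2·(1/2)·q_1 = I, so (4·p_1 + 2·p_2)·q_1 = 4·I.
Demand: q_1*(p_1,p_2,I) = 4·I/(4·p_1 + 2·p_2), q_2* = 2·I/(4·p_1 + 2·p_2).
Here 4·10 + 2·18 = 76, giving q_1* = 3.9474.
At I' = 93.75: q_1* = 4.9342. Change: 4.9342 − 3.9474 = 0.9868.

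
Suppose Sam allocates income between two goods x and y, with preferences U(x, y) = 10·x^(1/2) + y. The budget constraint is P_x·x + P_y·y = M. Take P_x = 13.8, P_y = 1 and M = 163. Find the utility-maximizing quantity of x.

MU_x = 5/√x, MU_y = 1. Tangency: 5/√x = P_x/P_y.
Thus x* = (5·P_y/P_x)² — independent of M — with the rest of income spent on y.
Plugging in: x* = (5·1/13.8)² = 0.1313.

x* = 0.1313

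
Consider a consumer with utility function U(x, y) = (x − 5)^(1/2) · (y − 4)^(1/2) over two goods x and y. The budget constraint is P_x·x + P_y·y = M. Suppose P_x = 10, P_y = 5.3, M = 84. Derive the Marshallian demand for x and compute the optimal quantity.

MRS = (y−4)/(x−5). Tangency with P_x/P_y gives y−4 = (P_x/P_y)·(x−5).
After buying the subsistence bundle (5, 4), a share 0.5 of the remaining income goes to x: x* = 5 + 0.5·(M − 5P_x − 4P_y)/P_x.
Discretionary income = 84 − 5·10 − 4·5.3 = 12.8; x* = 5 + 0.5·12.8/10 = 5.64.

x* = 5.64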